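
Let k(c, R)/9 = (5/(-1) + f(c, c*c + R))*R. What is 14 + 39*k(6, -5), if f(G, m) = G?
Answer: -1741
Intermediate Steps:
k(c, R) = 9*R*(-5 + c) (k(c, R) = 9*((5/(-1) + c)*R) = 9*((5*(-1) + c)*R) = 9*((-5 + c)*R) = 9*(R*(-5 + c)) = 9*R*(-5 + c))
14 + 39*k(6, -5) = 14 + 39*(9*(-5)*(-5 + 6)) = 14 + 39*(9*(-5)*1) = 14 + 39*(-45) = 14 - 1755 = -1741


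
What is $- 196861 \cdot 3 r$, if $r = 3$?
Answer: $-1771749$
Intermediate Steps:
$- 196861 \cdot 3 r = - 196861 \cdot 3 \cdot 3 = \left(-196861\right) 9 = -1771749$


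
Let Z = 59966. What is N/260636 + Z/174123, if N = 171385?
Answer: 45471368731/45382722228 ≈ 1.0020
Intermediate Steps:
N/260636 + Z/174123 = 171385/260636 + 59966/174123 = 45471368731/45382722228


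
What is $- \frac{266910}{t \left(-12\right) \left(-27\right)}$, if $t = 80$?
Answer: $- \frac{8897}{864} \approx -10.297$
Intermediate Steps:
$- \frac{266910}{t \left(-12\right) \left(-27\right)} = - \frac{266910}{80 \left(-12\right) \left(-27\right)} = - \frac{266910}{\left(-960\right) \left(-27\right)} = - \frac{266910}{25920} = \left(-266910\right) \frac{1}{25920} = - \frac{8897}{864}$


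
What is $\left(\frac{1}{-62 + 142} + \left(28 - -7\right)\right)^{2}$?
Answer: $\frac{7845601}{6400} \approx 1225.9$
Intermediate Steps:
$\left(\frac{1}{-62 + 142} + \left(28 - -7\right)\right)^{2} = \left(\frac{1}{80} + \left(28 + 7\right)\right)^{2} = \left(\frac{1}{80} + 35\right)^{2} = \left(\frac{2801}{80}\right)^{2} = \frac{7845601}{6400}$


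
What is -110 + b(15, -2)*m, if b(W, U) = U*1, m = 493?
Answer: -1096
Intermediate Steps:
b(W, U) = U
-110 + b(15, -2)*m = -110 - 2*493 = -110 - 986 = -1096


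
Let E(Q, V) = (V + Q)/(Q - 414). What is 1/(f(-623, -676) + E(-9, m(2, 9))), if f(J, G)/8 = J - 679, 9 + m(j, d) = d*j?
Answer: -1/10416 ≈ -9.6006e-5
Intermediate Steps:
m(j, d) = -9 + d*j
f(J, G) = -5432 + 8*J (f(J, G) = 8*(J - 679) = 8*(-679 + J) = -5432 + 8*J)
E(Q, V) = (Q + V)/(-414 + Q)
1/(f(-623, -676) + E(-9, m(2, 9))) = 1/((-5432 + 8*(-623)) + (-9 + (-9 + 9*2))/(-414 - 9)) = 1/((-5432 - 4984) + (-9 + (-9 + 18))/(-423)) = 1/(-10416 - (-9 + 9)/423) = 1/(-10416 - 1/423*0) = 1/(-10416 + 0) = 1/(-10416) = -1/10416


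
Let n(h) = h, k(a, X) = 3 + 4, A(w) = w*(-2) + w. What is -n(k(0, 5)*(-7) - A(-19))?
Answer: 68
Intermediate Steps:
A(w) = -w (A(w) = -2*w + w = -w)
k(a, X) = 7
-n(k(0, 5)*(-7) - A(-19)) = -(7*(-7) - (-1)*(-19)) = -(-49 - 1*19) = -(-49 - 19) = -1*(-68) = 68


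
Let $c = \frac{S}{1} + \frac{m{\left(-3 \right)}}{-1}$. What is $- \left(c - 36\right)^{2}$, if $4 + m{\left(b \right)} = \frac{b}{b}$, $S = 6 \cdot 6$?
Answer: $-9$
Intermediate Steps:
$S = 36$
$m{\left(b \right)} = -3$ ($m{\left(b \right)} = -4 + \frac{b}{b} = -4 + 1 = -3$)
$c = 39$ ($c = \frac{36}{1} - \frac{3}{-1} = 36 \cdot 1 - -3 = 36 + 3 = 39$)
$- \left(c - 36\right)^{2} = - \left(39 - 36\right)^{2} = - 3^{2} = \left(-1\right) 9 = -9$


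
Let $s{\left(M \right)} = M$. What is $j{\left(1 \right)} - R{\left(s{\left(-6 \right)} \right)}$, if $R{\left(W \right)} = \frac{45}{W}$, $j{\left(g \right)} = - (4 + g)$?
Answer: $\frac{5}{2} \approx 2.5$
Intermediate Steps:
$j{\left(g \right)} = -4 - g$
$j{\left(1 \right)} - R{\left(s{\left(-6 \right)} \right)} = \left(-4 - 1\right) - \frac{45}{-6} = \left(-4 - 1\right) - 45 \left(- \frac{1}{6}\right) = -5 - - \frac{15}{2} = -5 + \frac{15}{2} = \frac{5}{2}$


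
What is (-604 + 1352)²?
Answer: 559504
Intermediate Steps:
(-604 + 1352)² = 748² = 559504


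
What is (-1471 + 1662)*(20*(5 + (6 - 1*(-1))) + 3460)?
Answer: 706700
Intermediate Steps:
(-1471 + 1662)*(20*(5 + (6 - 1*(-1))) + 3460) = 191*(20*(5 + (6 + 1)) + 3460) = 191*(20*(5 + 7) + 3460) = 191*(20*12 + 3460) = 191*(240 + 3460) = 191*3700 = 706700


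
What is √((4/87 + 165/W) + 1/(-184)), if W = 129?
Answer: 11*√1291849602/344172 ≈ 1.1487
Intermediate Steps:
√((4/87 + 165/W) + 1/(-184)) = √((4/87 + 165/129) + 1/(-184)) = √((4*(1/87) + 165*(1/129)) - 1/184) = √((4/87 + 55/43) - 1/184) = √(4957/3741 - 1/184) = √(908347/688344) = 11*√1291849602/344172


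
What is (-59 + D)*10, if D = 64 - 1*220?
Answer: -2150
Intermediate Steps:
D = -156 (D = 64 - 220 = -156)
(-59 + D)*10 = (-59 - 156)*10 = -215*10 = -2150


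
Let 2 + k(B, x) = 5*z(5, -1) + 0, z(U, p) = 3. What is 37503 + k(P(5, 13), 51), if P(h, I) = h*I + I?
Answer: 37516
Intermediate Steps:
P(h, I) = I + I*h (P(h, I) = I*h + I = I + I*h)
k(B, x) = 13 (k(B, x) = -2 + (5*3 + 0) = -2 + (15 + 0) = -2 + 15 = 13)
37503 + k(P(5, 13), 51) = 37503 + 13 = 37516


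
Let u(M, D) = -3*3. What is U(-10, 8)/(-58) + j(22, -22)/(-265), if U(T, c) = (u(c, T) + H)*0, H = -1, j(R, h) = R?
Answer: -22/265 ≈ -0.083019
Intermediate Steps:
u(M, D) = -9
U(T, c) = 0 (U(T, c) = (-9 - 1)*0 = -10*0 = 0)
U(-10, 8)/(-58) + j(22, -22)/(-265) = 0/(-58) + 22/(-265) = 0*(-1/58) + 22*(-1/265) = 0 - 22/265 = -22/265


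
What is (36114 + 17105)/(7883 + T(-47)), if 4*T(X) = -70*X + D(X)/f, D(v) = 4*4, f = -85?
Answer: 9047230/1479927 ≈ 6.1133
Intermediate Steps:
D(v) = 16
T(X) = -4/85 - 35*X/2 (T(X) = (-70*X + 16/(-85))/4 = (-35*2*X + 16*(-1/85))/4 = (-35*2*X - 16/85)/4 = (-70*X - 16/85)/4 = (-16/85 - 70*X)/4 = -4/85 - 35*X/2)
(36114 + 17105)/(7883 + T(-47)) = (36114 + 17105)/(7883 + (-4/85 - 35/2*(-47))) = 53219/(7883 + (-4/85 + 1645/2)) = 53219/(7883 + 139817/170) = 53219/(1479927/170) = 53219*(170/1479927) = 9047230/1479927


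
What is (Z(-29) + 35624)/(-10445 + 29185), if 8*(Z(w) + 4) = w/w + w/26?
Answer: 7408957/3897920 ≈ 1.9007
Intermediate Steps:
Z(w) = -31/8 + w/208 (Z(w) = -4 + (w/w + w/26)/8 = -4 + (1 + w*(1/26))/8 = -4 + (1 + w/26)/8 = -4 + (⅛ + w/208) = -31/8 + w/208)
(Z(-29) + 35624)/(-10445 + 29185) = ((-31/8 + (1/208)*(-29)) + 35624)/(-10445 + 29185) = ((-31/8 - 29/208) + 35624)/18740 = (-835/208 + 35624)*(1/18740) = (7408957/208)*(1/18740) = 7408957/3897920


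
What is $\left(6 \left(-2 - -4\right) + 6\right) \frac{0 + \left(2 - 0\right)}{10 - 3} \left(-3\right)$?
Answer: $- \frac{108}{7} \approx -15.429$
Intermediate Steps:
$\left(6 \left(-2 - -4\right) + 6\right) \frac{0 + \left(2 - 0\right)}{10 - 3} \left(-3\right) = \left(6 \left(-2 + 4\right) + 6\right) \frac{0 + \left(2 + 0\right)}{7} \left(-3\right) = \left(6 \cdot 2 + 6\right) \left(0 + 2\right) \frac{1}{7} \left(-3\right) = \left(12 + 6\right) 2 \cdot \frac{1}{7} \left(-3\right) = 18 \cdot \frac{2}{7} \left(-3\right) = \frac{36}{7} \left(-3\right) = - \frac{108}{7}$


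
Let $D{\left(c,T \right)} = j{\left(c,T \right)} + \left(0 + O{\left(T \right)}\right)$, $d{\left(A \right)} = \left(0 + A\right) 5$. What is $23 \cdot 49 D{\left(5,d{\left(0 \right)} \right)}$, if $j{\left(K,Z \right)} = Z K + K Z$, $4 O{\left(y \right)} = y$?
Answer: $0$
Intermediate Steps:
$O{\left(y \right)} = \frac{y}{4}$
$j{\left(K,Z \right)} = 2 K Z$ ($j{\left(K,Z \right)} = K Z + K Z = 2 K Z$)
$d{\left(A \right)} = 5 A$ ($d{\left(A \right)} = A 5 = 5 A$)
$D{\left(c,T \right)} = \frac{T}{4} + 2 T c$ ($D{\left(c,T \right)} = 2 c T + \left(0 + \frac{T}{4}\right) = 2 T c + \frac{T}{4} = \frac{T}{4} + 2 T c$)
$23 \cdot 49 D{\left(5,d{\left(0 \right)} \right)} = 23 \cdot 49 \frac{5 \cdot 0 \left(1 + 8 \cdot 5\right)}{4} = 1127 \cdot \frac{1}{4} \cdot 0 \left(1 + 40\right) = 1127 \cdot \frac{1}{4} \cdot 0 \cdot 41 = 1127 \cdot 0 = 0$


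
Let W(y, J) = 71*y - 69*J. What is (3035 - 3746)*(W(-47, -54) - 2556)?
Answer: 1540737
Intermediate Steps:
W(y, J) = -69*J + 71*y
(3035 - 3746)*(W(-47, -54) - 2556) = (3035 - 3746)*((-69*(-54) + 71*(-47)) - 2556) = -711*((3726 - 3337) - 2556) = -711*(389 - 2556) = -711*(-2167) = 1540737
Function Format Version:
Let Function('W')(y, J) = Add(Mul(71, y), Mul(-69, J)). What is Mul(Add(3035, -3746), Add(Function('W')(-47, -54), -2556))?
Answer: 1540737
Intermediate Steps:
Function('W')(y, J) = Add(Mul(-69, J), Mul(71, y))
Mul(Add(3035, -3746), Add(Function('W')(-47, -54), -2556)) = Mul(Add(3035, -3746), Add(Add(Mul(-69, -54), Mul(71, -47)), -2556)) = Mul(-711, Add(Add(3726, -3337), -2556)) = Mul(-711, Add(389, -2556)) = Mul(-711, -2167) = 1540737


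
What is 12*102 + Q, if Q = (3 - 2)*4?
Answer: 1228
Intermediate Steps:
Q = 4 (Q = 1*4 = 4)
12*102 + Q = 12*102 + 4 = 1224 + 4 = 1228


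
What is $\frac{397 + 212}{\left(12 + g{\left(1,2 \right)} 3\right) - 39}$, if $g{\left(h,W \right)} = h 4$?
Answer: $- \frac{203}{5} \approx -40.6$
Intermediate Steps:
$g{\left(h,W \right)} = 4 h$
$\frac{397 + 212}{\left(12 + g{\left(1,2 \right)} 3\right) - 39} = \frac{397 + 212}{\left(12 + 4 \cdot 1 \cdot 3\right) - 39} = \frac{609}{\left(12 + 4 \cdot 3\right) - 39} = \frac{609}{\left(12 + 12\right) - 39} = \frac{609}{24 - 39} = \frac{609}{-15} = 609 \left(- \frac{1}{15}\right) = - \frac{203}{5}$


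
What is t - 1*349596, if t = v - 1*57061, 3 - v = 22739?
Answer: -429393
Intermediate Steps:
v = -22736 (v = 3 - 1*22739 = 3 - 22739 = -22736)
t = -79797 (t = -22736 - 1*57061 = -22736 - 57061 = -79797)
t - 1*349596 = -79797 - 1*349596 = -79797 - 349596 = -429393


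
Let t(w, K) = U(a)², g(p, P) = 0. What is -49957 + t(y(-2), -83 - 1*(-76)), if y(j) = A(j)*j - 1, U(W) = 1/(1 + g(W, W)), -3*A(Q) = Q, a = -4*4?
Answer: -49956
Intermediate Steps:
a = -16
A(Q) = -Q/3
U(W) = 1 (U(W) = 1/(1 + 0) = 1/1 = 1)
y(j) = -1 - j²/3 (y(j) = (-j/3)*j - 1 = -j²/3 - 1 = -1 - j²/3)
t(w, K) = 1 (t(w, K) = 1² = 1)
-49957 + t(y(-2), -83 - 1*(-76)) = -49957 + 1 = -49956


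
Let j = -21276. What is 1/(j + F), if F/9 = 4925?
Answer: 1/23049 ≈ 4.3386e-5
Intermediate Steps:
F = 44325 (F = 9*4925 = 44325)
1/(j + F) = 1/(-21276 + 44325) = 1/23049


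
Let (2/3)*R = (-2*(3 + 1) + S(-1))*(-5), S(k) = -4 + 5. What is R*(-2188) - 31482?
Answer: -146352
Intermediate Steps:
S(k) = 1
R = 105/2 (R = 3*((-2*(3 + 1) + 1)*(-5))/2 = 3*((-2*4 + 1)*(-5))/2 = 3*((-8 + 1)*(-5))/2 = 3*(-7*(-5))/2 = (3/2)*35 = 105/2 ≈ 52.500)
R*(-2188) - 31482 = (105/2)*(-2188) - 31482 = -114870 - 31482 = -146352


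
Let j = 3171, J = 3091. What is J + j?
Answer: 6262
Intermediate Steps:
J + j = 3091 + 3171 = 6262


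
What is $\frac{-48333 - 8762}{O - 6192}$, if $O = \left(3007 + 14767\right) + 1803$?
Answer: $- \frac{11419}{2677} \approx -4.2656$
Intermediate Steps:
$O = 19577$ ($O = 17774 + 1803 = 19577$)
$\frac{-48333 - 8762}{O - 6192} = \frac{-48333 - 8762}{19577 - 6192} = - \frac{57095}{13385} = \left(-57095\right) \frac{1}{13385} = - \frac{11419}{2677}$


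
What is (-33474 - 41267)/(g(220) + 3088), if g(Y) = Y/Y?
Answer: -74741/3089 ≈ -24.196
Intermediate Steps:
g(Y) = 1
(-33474 - 41267)/(g(220) + 3088) = (-33474 - 41267)/(1 + 3088) = -74741/3089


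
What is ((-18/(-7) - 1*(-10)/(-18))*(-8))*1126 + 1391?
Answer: -1056383/63 ≈ -16768.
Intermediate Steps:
((-18/(-7) - 1*(-10)/(-18))*(-8))*1126 + 1391 = ((-18*(-1/7) + 10*(-1/18))*(-8))*1126 + 1391 = ((18/7 - 5/9)*(-8))*1126 + 1391 = ((127/63)*(-8))*1126 + 1391 = -1016/63*1126 + 1391 = -1144016/63 + 1391 = -1056383/63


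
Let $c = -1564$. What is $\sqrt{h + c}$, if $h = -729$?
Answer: $i \sqrt{2293} \approx 47.885 i$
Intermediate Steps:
$\sqrt{h + c} = \sqrt{-729 - 1564} = \sqrt{-2293} = i \sqrt{2293}$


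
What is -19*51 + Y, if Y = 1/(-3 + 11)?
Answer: -7751/8 ≈ -968.88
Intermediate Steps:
Y = ⅛ (Y = 1/8 = ⅛ ≈ 0.12500)
-19*51 + Y = -19*51 + ⅛ = -969 + ⅛ = -7751/8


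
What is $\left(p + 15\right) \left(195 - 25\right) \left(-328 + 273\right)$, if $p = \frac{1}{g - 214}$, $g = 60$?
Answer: $- \frac{981325}{7} \approx -1.4019 \cdot 10^{5}$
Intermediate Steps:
$p = - \frac{1}{154}$ ($p = \frac{1}{60 - 214} = \frac{1}{-154} = - \frac{1}{154} \approx -0.0064935$)
$\left(p + 15\right) \left(195 - 25\right) \left(-328 + 273\right) = \left(- \frac{1}{154} + 15\right) \left(195 - 25\right) \left(-328 + 273\right) = \frac{2309}{154} \cdot 170 \left(-55\right) = \frac{196265}{77} \left(-55\right) = - \frac{981325}{7}$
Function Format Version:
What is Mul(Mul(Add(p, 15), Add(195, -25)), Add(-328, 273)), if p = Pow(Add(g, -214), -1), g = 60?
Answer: Rational(-981325, 7) ≈ -1.4019e+5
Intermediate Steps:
p = Rational(-1, 154) (p = Pow(Add(60, -214), -1) = Pow(-154, -1) = Rational(-1, 154) ≈ -0.0064935)
Mul(Mul(Add(p, 15), Add(195, -25)), Add(-328, 273)) = Mul(Mul(Add(Rational(-1, 154), 15), Add(195, -25)), Add(-328, 273)) = Mul(Mul(Rational(2309, 154), 170), -55) = Mul(Rational(196265, 77), -55) = Rational(-981325, 7)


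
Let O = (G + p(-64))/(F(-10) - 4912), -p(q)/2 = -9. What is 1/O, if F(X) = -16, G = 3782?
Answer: -616/475 ≈ -1.2968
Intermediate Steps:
p(q) = 18 (p(q) = -2*(-9) = 18)
O = -475/616 (O = (3782 + 18)/(-16 - 4912) = 3800/(-4928) = 3800*(-1/4928) = -475/616 ≈ -0.77110)
1/O = 1/(-475/616) = -616/475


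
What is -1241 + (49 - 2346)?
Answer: -3538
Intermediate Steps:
-1241 + (49 - 2346) = -1241 - 2297 = -3538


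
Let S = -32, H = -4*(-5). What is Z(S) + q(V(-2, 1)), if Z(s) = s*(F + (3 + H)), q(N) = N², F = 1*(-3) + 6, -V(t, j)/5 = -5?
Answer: -207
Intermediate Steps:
V(t, j) = 25 (V(t, j) = -5*(-5) = 25)
H = 20
F = 3 (F = -3 + 6 = 3)
Z(s) = 26*s (Z(s) = s*(3 + (3 + 20)) = s*(3 + 23) = s*26 = 26*s)
Z(S) + q(V(-2, 1)) = 26*(-32) + 25² = -832 + 625 = -207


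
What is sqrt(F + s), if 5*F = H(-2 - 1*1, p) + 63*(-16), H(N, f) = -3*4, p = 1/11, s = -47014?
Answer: I*sqrt(47218) ≈ 217.3*I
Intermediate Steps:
p = 1/11 ≈ 0.090909
H(N, f) = -12
F = -204 (F = (-12 + 63*(-16))/5 = (-12 - 1008)/5 = (1/5)*(-1020) = -204)
sqrt(F + s) = sqrt(-204 - 47014) = sqrt(-47218) = I*sqrt(47218)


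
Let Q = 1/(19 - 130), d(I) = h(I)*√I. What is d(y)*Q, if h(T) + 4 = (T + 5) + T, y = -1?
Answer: I/111 ≈ 0.009009*I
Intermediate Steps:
h(T) = 1 + 2*T (h(T) = -4 + ((T + 5) + T) = -4 + ((5 + T) + T) = -4 + (5 + 2*T) = 1 + 2*T)
d(I) = √I*(1 + 2*I) (d(I) = (1 + 2*I)*√I = √I*(1 + 2*I))
Q = -1/111 (Q = 1/(-111) = -1/111 ≈ -0.0090090)
d(y)*Q = (√(-1)*(1 + 2*(-1)))*(-1/111) = (I*(1 - 2))*(-1/111) = (I*(-1))*(-1/111) = -I*(-1/111) = I/111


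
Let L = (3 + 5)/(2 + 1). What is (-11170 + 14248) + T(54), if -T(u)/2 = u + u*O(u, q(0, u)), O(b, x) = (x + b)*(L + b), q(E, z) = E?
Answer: -327510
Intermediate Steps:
L = 8/3 ≈ 2.6667
O(b, x) = (8/3 + b)*(b + x) (O(b, x) = (x + b)*(8/3 + b) = (b + x)*(8/3 + b) = (8/3 + b)*(b + x))
T(u) = -2*u - 2*u*(u**2 + 8*u/3) (T(u) = -2*(u + u*(u**2 + 8*u/3 + (8/3)*0 + u*0)) = -2*(u + u*(u**2 + 8*u/3 + 0 + 0)) = -2*(u + u*(u**2 + 8*u/3)) = -2*u - 2*u*(u**2 + 8*u/3))
(-11170 + 14248) + T(54) = (-11170 + 14248) - 2/3*54*(3 + 3*54**2 + 8*54) = 3078 - 2/3*54*(3 + 3*2916 + 432) = 3078 - 2/3*54*(3 + 8748 + 432) = 3078 - 2/3*54*9183 = 3078 - 330588 = -327510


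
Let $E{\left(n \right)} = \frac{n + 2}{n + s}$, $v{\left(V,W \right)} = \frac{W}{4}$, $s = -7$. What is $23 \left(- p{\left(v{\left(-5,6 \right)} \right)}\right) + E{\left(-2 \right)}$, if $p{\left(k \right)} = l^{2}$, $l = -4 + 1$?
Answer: $-207$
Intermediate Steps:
$v{\left(V,W \right)} = \frac{W}{4}$ ($v{\left(V,W \right)} = W \frac{1}{4} = \frac{W}{4}$)
$l = -3$
$E{\left(n \right)} = \frac{2 + n}{-7 + n}$ ($E{\left(n \right)} = \frac{n + 2}{n - 7} = \frac{2 + n}{-7 + n}$)
$p{\left(k \right)} = 9$ ($p{\left(k \right)} = \left(-3\right)^{2} = 9$)
$23 \left(- p{\left(v{\left(-5,6 \right)} \right)}\right) + E{\left(-2 \right)} = 23 \left(\left(-1\right) 9\right) + \frac{2 - 2}{-7 - 2} = 23 \left(-9\right) + \frac{1}{-9} \cdot 0 = -207 - 0 = -207 + 0 = -207$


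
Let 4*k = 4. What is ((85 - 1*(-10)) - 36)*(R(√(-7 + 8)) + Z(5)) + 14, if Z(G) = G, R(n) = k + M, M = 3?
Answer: 545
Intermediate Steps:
k = 1 (k = (¼)*4 = 1)
R(n) = 4 (R(n) = 1 + 3 = 4)
((85 - 1*(-10)) - 36)*(R(√(-7 + 8)) + Z(5)) + 14 = ((85 - 1*(-10)) - 36)*(4 + 5) + 14 = ((85 + 10) - 36)*9 + 14 = (95 - 36)*9 + 14 = 59*9 + 14 = 531 + 14 = 545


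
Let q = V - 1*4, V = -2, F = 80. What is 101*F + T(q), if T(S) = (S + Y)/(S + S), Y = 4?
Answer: 48481/6 ≈ 8080.2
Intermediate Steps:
q = -6 (q = -2 - 1*4 = -2 - 4 = -6)
T(S) = (4 + S)/(2*S) (T(S) = (S + 4)/(S + S) = (4 + S)/((2*S)) = (4 + S)*(1/(2*S)) = (4 + S)/(2*S))
101*F + T(q) = 101*80 + (½)*(4 - 6)/(-6) = 8080 + (½)*(-⅙)*(-2) = 8080 + ⅙ = 48481/6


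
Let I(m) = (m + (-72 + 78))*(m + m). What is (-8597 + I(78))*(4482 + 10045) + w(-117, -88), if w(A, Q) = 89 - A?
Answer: 65473395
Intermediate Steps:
I(m) = 2*m*(6 + m) (I(m) = (m + 6)*(2*m) = (6 + m)*(2*m) = 2*m*(6 + m))
(-8597 + I(78))*(4482 + 10045) + w(-117, -88) = (-8597 + 2*78*(6 + 78))*(4482 + 10045) + (89 - 1*(-117)) = (-8597 + 2*78*84)*14527 + (89 + 117) = (-8597 + 13104)*14527 + 206 = 4507*14527 + 206 = 65473189 + 206 = 65473395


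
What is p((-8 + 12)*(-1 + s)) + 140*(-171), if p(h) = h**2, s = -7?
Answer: -22916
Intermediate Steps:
p((-8 + 12)*(-1 + s)) + 140*(-171) = ((-8 + 12)*(-1 - 7))**2 + 140*(-171) = (4*(-8))**2 - 23940 = (-32)**2 - 23940 = 1024 - 23940 = -22916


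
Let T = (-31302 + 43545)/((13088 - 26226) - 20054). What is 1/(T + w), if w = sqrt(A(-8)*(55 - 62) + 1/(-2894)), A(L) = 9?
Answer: -65335210248/11183369439271 - 61206048*I*sqrt(527642762)/11183369439271 ≈ -0.0058422 - 0.12572*I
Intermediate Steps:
T = -4081/11064 (T = 12243/(-13138 - 20054) = 12243/(-33192) = 12243*(-1/33192) = -4081/11064 ≈ -0.36885)
w = I*sqrt(527642762)/2894 (w = sqrt(9*(55 - 62) + 1/(-2894)) = sqrt(9*(-7) - 1/2894) = sqrt(-63 - 1/2894) = sqrt(-182323/2894) = I*sqrt(527642762)/2894 ≈ 7.9373*I)
1/(T + w) = 1/(-4081/11064 + I*sqrt(527642762)/2894)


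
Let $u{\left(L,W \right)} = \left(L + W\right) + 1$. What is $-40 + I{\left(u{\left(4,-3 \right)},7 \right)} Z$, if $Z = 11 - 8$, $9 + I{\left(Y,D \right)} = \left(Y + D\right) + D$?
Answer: $-19$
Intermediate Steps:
$u{\left(L,W \right)} = 1 + L + W$
$I{\left(Y,D \right)} = -9 + Y + 2 D$ ($I{\left(Y,D \right)} = -9 + \left(\left(Y + D\right) + D\right) = -9 + \left(\left(D + Y\right) + D\right) = -9 + \left(Y + 2 D\right) = -9 + Y + 2 D$)
$Z = 3$
$-40 + I{\left(u{\left(4,-3 \right)},7 \right)} Z = -40 + \left(-9 + \left(1 + 4 - 3\right) + 2 \cdot 7\right) 3 = -40 + \left(-9 + 2 + 14\right) 3 = -40 + 7 \cdot 3 = -40 + 21 = -19$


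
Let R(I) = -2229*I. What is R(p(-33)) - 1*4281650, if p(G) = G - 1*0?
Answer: -4208093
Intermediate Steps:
p(G) = G (p(G) = G + 0 = G)
R(p(-33)) - 1*4281650 = -2229*(-33) - 1*4281650 = 73557 - 4281650 = -4208093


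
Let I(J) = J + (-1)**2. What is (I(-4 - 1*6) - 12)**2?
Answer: 441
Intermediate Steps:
I(J) = 1 + J (I(J) = J + 1 = 1 + J)
(I(-4 - 1*6) - 12)**2 = ((1 + (-4 - 1*6)) - 12)**2 = ((1 + (-4 - 6)) - 12)**2 = ((1 - 10) - 12)**2 = (-9 - 12)**2 = (-21)**2 = 441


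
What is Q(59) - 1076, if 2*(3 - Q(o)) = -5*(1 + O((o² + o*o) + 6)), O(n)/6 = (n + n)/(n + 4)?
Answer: -1209081/1162 ≈ -1040.5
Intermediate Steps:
O(n) = 12*n/(4 + n) (O(n) = 6*((n + n)/(n + 4)) = 6*((2*n)/(4 + n)) = 6*(2*n/(4 + n)) = 12*n/(4 + n))
Q(o) = 11/2 + 30*(6 + 2*o²)/(10 + 2*o²) (Q(o) = 3 - (-5)*(1 + 12*((o² + o*o) + 6)/(4 + ((o² + o*o) + 6)))/2 = 3 - (-5)*(1 + 12*((o² + o²) + 6)/(4 + ((o² + o²) + 6)))/2 = 3 - (-5)*(1 + 12*(2*o² + 6)/(4 + (2*o² + 6)))/2 = 3 - (-5)*(1 + 12*(6 + 2*o²)/(4 + (6 + 2*o²)))/2 = 3 - (-5)*(1 + 12*(6 + 2*o²)/(10 + 2*o²))/2 = 3 - (-5 - 60*(6 + 2*o²)/(10 + 2*o²))/2 = 3 + (5/2 + 30*(6 + 2*o²)/(10 + 2*o²)) = 11/2 + 30*(6 + 2*o²)/(10 + 2*o²))
Q(59) - 1076 = (235 + 71*59²)/(2*(5 + 59²)) - 1076 = (235 + 71*3481)/(2*(5 + 3481)) - 1076 = (½)*(235 + 247151)/3486 - 1076 = (½)*(1/3486)*247386 - 1076 = 41231/1162 - 1076 = -1209081/1162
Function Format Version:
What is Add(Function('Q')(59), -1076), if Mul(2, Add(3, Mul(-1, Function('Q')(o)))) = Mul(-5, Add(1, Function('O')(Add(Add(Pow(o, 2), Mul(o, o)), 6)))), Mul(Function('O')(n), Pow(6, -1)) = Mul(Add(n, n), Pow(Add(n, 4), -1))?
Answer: Rational(-1209081, 1162) ≈ -1040.5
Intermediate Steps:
Function('O')(n) = Mul(12, n, Pow(Add(4, n), -1)) (Function('O')(n) = Mul(6, Mul(Add(n, n), Pow(Add(n, 4), -1))) = Mul(6, Mul(Mul(2, n), Pow(Add(4, n), -1))) = Mul(6, Mul(2, n, Pow(Add(4, n), -1))) = Mul(12, n, Pow(Add(4, n), -1)))
Function('Q')(o) = Add(Rational(11, 2), Mul(30, Pow(Add(10, Mul(2, Pow(o, 2))), -1), Add(6, Mul(2, Pow(o, 2))))) (Function('Q')(o) = Add(3, Mul(Rational(-1, 2), Mul(-5, Add(1, Mul(12, Add(Add(Pow(o, 2), Mul(o, o)), 6), Pow(Add(4, Add(Add(Pow(o, 2), Mul(o, o)), 6)), -1)))))) = Add(3, Mul(Rational(-1, 2), Mul(-5, Add(1, Mul(12, Add(Add(Pow(o, 2), Pow(o, 2)), 6), Pow(Add(4, Add(Add(Pow(o, 2), Pow(o, 2)), 6)), -1)))))) = Add(3, Mul(Rational(-1, 2), Mul(-5, Add(1, Mul(12, Add(Mul(2, Pow(o, 2)), 6), Pow(Add(4, Add(Mul(2, Pow(o, 2)), 6)), -1)))))) = Add(3, Mul(Rational(-1, 2), Mul(-5, Add(1, Mul(12, Add(6, Mul(2, Pow(o, 2))), Pow(Add(4, Add(6, Mul(2, Pow(o, 2)))), -1)))))) = Add(3, Mul(Rational(-1, 2), Mul(-5, Add(1, Mul(12, Add(6, Mul(2, Pow(o, 2))), Pow(Add(10, Mul(2, Pow(o, 2))), -1)))))) = Add(3, Mul(Rational(-1, 2), Mul(-5, Add(1, Mul(12, Pow(Add(10, Mul(2, Pow(o, 2))), -1), Add(6, Mul(2, Pow(o, 2)))))))) = Add(3, Mul(Rational(-1, 2), Add(-5, Mul(-60, Pow(Add(10, Mul(2, Pow(o, 2))), -1), Add(6, Mul(2, Pow(o, 2))))))) = Add(3, Add(Rational(5, 2), Mul(30, Pow(Add(10, Mul(2, Pow(o, 2))), -1), Add(6, Mul(2, Pow(o, 2)))))) = Add(Rational(11, 2), Mul(30, Pow(Add(10, Mul(2, Pow(o, 2))), -1), Add(6, Mul(2, Pow(o, 2))))))
Add(Function('Q')(59), -1076) = Add(Mul(Rational(1, 2), Pow(Add(5, Pow(59, 2)), -1), Add(235, Mul(71, Pow(59, 2)))), -1076) = Add(Mul(Rational(1, 2), Pow(Add(5, 3481), -1), Add(235, Mul(71, 3481))), -1076) = Add(Mul(Rational(1, 2), Pow(3486, -1), Add(235, 247151)), -1076) = Add(Mul(Rational(1, 2), Rational(1, 3486), 247386), -1076) = Add(Rational(41231, 1162), -1076) = Rational(-1209081, 1162)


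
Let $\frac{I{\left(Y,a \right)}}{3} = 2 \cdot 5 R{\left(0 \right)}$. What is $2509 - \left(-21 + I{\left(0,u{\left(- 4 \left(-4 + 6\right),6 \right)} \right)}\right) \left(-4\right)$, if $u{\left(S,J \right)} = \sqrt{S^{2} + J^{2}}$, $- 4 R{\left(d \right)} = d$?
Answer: $2425$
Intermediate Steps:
$R{\left(d \right)} = - \frac{d}{4}$
$u{\left(S,J \right)} = \sqrt{J^{2} + S^{2}}$
$I{\left(Y,a \right)} = 0$ ($I{\left(Y,a \right)} = 3 \cdot 2 \cdot 5 \left(\left(- \frac{1}{4}\right) 0\right) = 3 \cdot 10 \cdot 0 = 3 \cdot 0 = 0$)
$2509 - \left(-21 + I{\left(0,u{\left(- 4 \left(-4 + 6\right),6 \right)} \right)}\right) \left(-4\right) = 2509 - \left(-21 + 0\right) \left(-4\right) = 2509 - \left(-21\right) \left(-4\right) = 2509 - 84 = 2425$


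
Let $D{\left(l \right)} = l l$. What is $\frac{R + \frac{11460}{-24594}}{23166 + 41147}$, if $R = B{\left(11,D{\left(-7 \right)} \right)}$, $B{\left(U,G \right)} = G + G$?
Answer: $\frac{399792}{263618987} \approx 0.0015166$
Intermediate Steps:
$D{\left(l \right)} = l^{2}$
$B{\left(U,G \right)} = 2 G$
$R = 98$ ($R = 2 \left(-7\right)^{2} = 2 \cdot 49 = 98$)
$\frac{R + \frac{11460}{-24594}}{23166 + 41147} = \frac{98 + \frac{11460}{-24594}}{23166 + 41147} = \frac{98 + 11460 \left(- \frac{1}{24594}\right)}{64313} = \left(98 - \frac{1910}{4099}\right) \frac{1}{64313} = \frac{399792}{4099} \cdot \frac{1}{64313} = \frac{399792}{263618987}$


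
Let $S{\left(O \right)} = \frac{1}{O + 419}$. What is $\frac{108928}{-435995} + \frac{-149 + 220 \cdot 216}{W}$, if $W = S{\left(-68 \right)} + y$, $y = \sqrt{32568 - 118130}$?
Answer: $- \frac{1140995951421769}{4595964541248185} - \frac{5836154571 i \sqrt{85562}}{10541323963} \approx -0.24826 - 161.95 i$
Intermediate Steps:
$S{\left(O \right)} = \frac{1}{419 + O}$
$y = i \sqrt{85562}$ ($y = \sqrt{-85562} = i \sqrt{85562} \approx 292.51 i$)
$W = \frac{1}{351} + i \sqrt{85562}$ ($W = \frac{1}{419 - 68} + i \sqrt{85562} = \frac{1}{351} + i \sqrt{85562} \approx 0.002849 + 292.51 i$)
$\frac{108928}{-435995} + \frac{-149 + 220 \cdot 216}{W} = \frac{108928}{-435995} + \frac{-149 + 220 \cdot 216}{\frac{1}{351} + i \sqrt{85562}} = 108928 \left(- \frac{1}{435995}\right) + \frac{-149 + 47520}{\frac{1}{351} + i \sqrt{85562}} = - \frac{108928}{435995} + \frac{47371}{\frac{1}{351} + i \sqrt{85562}}$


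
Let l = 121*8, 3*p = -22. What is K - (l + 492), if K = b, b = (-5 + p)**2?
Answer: -11771/9 ≈ -1307.9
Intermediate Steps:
p = -22/3 (p = (1/3)*(-22) = -22/3 ≈ -7.3333)
l = 968
b = 1369/9 (b = (-5 - 22/3)**2 = (-37/3)**2 = 1369/9 ≈ 152.11)
K = 1369/9 ≈ 152.11
K - (l + 492) = 1369/9 - (968 + 492) = 1369/9 - 1*1460 = 1369/9 - 1460 = -11771/9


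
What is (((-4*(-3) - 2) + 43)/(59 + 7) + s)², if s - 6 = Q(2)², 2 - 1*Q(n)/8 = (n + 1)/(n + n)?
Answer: 49688401/4356 ≈ 11407.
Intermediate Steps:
Q(n) = 16 - 4*(1 + n)/n (Q(n) = 16 - 8*(n + 1)/(n + n) = 16 - 8*(1 + n)/(2*n) = 16 - 8*(1 + n)*1/(2*n) = 16 - 4*(1 + n)/n)
s = 106 (s = 6 + (12 - 4/2)² = 6 + (12 - 4*½)² = 6 + (12 - 2)² = 6 + 10² = 6 + 100 = 106)
(((-4*(-3) - 2) + 43)/(59 + 7) + s)² = (((-4*(-3) - 2) + 43)/(59 + 7) + 106)² = (((12 - 2) + 43)/66 + 106)² = ((10 + 43)*(1/66) + 106)² = (53*(1/66) + 106)² = (53/66 + 106)² = (7049/66)² = 49688401/4356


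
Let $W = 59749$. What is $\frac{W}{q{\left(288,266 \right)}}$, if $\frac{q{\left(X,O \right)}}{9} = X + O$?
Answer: $\frac{59749}{4986} \approx 11.983$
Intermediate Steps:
$q{\left(X,O \right)} = 9 O + 9 X$ ($q{\left(X,O \right)} = 9 \left(X + O\right) = 9 \left(O + X\right) = 9 O + 9 X$)
$\frac{W}{q{\left(288,266 \right)}} = \frac{59749}{9 \cdot 266 + 9 \cdot 288} = \frac{59749}{2394 + 2592} = \frac{59749}{4986}$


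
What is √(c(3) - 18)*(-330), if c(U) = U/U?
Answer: -330*I*√17 ≈ -1360.6*I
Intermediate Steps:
c(U) = 1
√(c(3) - 18)*(-330) = √(1 - 18)*(-330) = √(-17)*(-330) = (I*√17)*(-330) = -330*I*√17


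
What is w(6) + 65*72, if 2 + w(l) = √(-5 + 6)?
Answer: 4679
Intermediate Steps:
w(l) = -1 (w(l) = -2 + √(-5 + 6) = -2 + √1 = -2 + 1 = -1)
w(6) + 65*72 = -1 + 65*72 = -1 + 4680 = 4679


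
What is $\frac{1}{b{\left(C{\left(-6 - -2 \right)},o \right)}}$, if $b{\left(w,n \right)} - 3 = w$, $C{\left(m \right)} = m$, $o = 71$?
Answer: $-1$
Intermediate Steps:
$b{\left(w,n \right)} = 3 + w$
$\frac{1}{b{\left(C{\left(-6 - -2 \right)},o \right)}} = \frac{1}{3 - 4} = \frac{1}{-1} = -1$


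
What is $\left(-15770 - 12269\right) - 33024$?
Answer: $-61063$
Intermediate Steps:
$\left(-15770 - 12269\right) - 33024 = -28039 - 33024 = -61063$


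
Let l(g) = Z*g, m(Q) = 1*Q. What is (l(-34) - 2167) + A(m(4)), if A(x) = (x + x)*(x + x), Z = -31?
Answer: -1049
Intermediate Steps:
m(Q) = Q
l(g) = -31*g
A(x) = 4*x² (A(x) = (2*x)*(2*x) = 4*x²)
(l(-34) - 2167) + A(m(4)) = (-31*(-34) - 2167) + 4*4² = (1054 - 2167) + 4*16 = -1113 + 64 = -1049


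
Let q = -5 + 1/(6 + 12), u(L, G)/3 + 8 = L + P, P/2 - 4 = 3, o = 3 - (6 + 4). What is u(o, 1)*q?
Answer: 89/6 ≈ 14.833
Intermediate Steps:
o = -7 (o = 3 - 1*10 = 3 - 10 = -7)
P = 14 (P = 8 + 2*3 = 8 + 6 = 14)
u(L, G) = 18 + 3*L (u(L, G) = -24 + 3*(L + 14) = -24 + 3*(14 + L) = -24 + (42 + 3*L) = 18 + 3*L)
q = -89/18 (q = -5 + 1/18 = -89/18 ≈ -4.9444)
u(o, 1)*q = (18 + 3*(-7))*(-89/18) = (18 - 21)*(-89/18) = -3*(-89/18) = 89/6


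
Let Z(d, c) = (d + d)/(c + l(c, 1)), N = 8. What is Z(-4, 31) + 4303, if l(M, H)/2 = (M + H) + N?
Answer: 477625/111 ≈ 4302.9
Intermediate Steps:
l(M, H) = 16 + 2*H + 2*M (l(M, H) = 2*((M + H) + 8) = 2*((H + M) + 8) = 2*(8 + H + M) = 16 + 2*H + 2*M)
Z(d, c) = 2*d/(18 + 3*c) (Z(d, c) = (d + d)/(c + (16 + 2*1 + 2*c)) = (2*d)/(c + (16 + 2 + 2*c)) = (2*d)/(c + (18 + 2*c)) = (2*d)/(18 + 3*c) = 2*d/(18 + 3*c))
Z(-4, 31) + 4303 = (2/3)*(-4)/(6 + 31) + 4303 = (2/3)*(-4)/37 + 4303 = (2/3)*(-4)*(1/37) + 4303 = -8/111 + 4303 = 477625/111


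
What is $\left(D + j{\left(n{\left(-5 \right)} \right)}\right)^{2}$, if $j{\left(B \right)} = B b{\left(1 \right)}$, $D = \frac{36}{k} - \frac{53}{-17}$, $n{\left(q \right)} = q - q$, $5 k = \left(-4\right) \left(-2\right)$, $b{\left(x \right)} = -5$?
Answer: $\frac{758641}{1156} \approx 656.26$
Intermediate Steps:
$k = \frac{8}{5}$ ($k = \frac{\left(-4\right) \left(-2\right)}{5} = \frac{1}{5} \cdot 8 = \frac{8}{5} \approx 1.6$)
$n{\left(q \right)} = 0$
$D = \frac{871}{34}$ ($D = \frac{36}{\frac{8}{5}} - \frac{53}{-17} = 36 \cdot \frac{5}{8} - - \frac{53}{17} = \frac{45}{2} + \frac{53}{17} = \frac{871}{34} \approx 25.618$)
$j{\left(B \right)} = - 5 B$ ($j{\left(B \right)} = B \left(-5\right) = - 5 B$)
$\left(D + j{\left(n{\left(-5 \right)} \right)}\right)^{2} = \left(\frac{871}{34} - 0\right)^{2} = \left(\frac{871}{34} + 0\right)^{2} = \left(\frac{871}{34}\right)^{2} = \frac{758641}{1156}$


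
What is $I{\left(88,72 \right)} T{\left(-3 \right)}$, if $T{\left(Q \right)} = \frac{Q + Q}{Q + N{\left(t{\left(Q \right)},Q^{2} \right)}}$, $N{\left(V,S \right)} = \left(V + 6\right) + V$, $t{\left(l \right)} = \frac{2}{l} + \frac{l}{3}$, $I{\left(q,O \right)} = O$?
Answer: $1296$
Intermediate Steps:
$t{\left(l \right)} = \frac{2}{l} + \frac{l}{3}$ ($t{\left(l \right)} = \frac{2}{l} + l \frac{1}{3} = \frac{2}{l} + \frac{l}{3}$)
$N{\left(V,S \right)} = 6 + 2 V$ ($N{\left(V,S \right)} = \left(6 + V\right) + V = 6 + 2 V$)
$T{\left(Q \right)} = \frac{2 Q}{6 + \frac{4}{Q} + \frac{5 Q}{3}}$ ($T{\left(Q \right)} = \frac{Q + Q}{Q + \left(6 + 2 \left(\frac{2}{Q} + \frac{Q}{3}\right)\right)} = \frac{2 Q}{Q + \left(6 + \left(\frac{4}{Q} + \frac{2 Q}{3}\right)\right)} = \frac{2 Q}{Q + \left(6 + \frac{4}{Q} + \frac{2 Q}{3}\right)} = \frac{2 Q}{6 + \frac{4}{Q} + \frac{5 Q}{3}}$)
$I{\left(88,72 \right)} T{\left(-3 \right)} = 72 \frac{6 \left(-3\right)^{2}}{12 + 5 \left(-3\right)^{2} + 18 \left(-3\right)} = 72 \cdot 6 \cdot 9 \frac{1}{12 + 5 \cdot 9 - 54} = 72 \cdot 6 \cdot 9 \frac{1}{12 + 45 - 54} = 72 \cdot 6 \cdot 9 \cdot \frac{1}{3} = 72 \cdot 18 = 1296$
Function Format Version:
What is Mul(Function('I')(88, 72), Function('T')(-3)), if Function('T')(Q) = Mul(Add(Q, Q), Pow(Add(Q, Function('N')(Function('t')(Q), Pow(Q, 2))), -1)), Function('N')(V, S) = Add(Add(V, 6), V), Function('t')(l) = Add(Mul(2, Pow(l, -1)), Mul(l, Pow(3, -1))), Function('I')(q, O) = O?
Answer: 1296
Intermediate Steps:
Function('t')(l) = Add(Mul(2, Pow(l, -1)), Mul(Rational(1, 3), l)) (Function('t')(l) = Add(Mul(2, Pow(l, -1)), Mul(l, Rational(1, 3))) = Add(Mul(2, Pow(l, -1)), Mul(Rational(1, 3), l)))
Function('N')(V, S) = Add(6, Mul(2, V)) (Function('N')(V, S) = Add(Add(6, V), V) = Add(6, Mul(2, V)))
Function('T')(Q) = Mul(2, Q, Pow(Add(6, Mul(4, Pow(Q, -1)), Mul(Rational(5, 3), Q)), -1)) (Function('T')(Q) = Mul(Add(Q, Q), Pow(Add(Q, Add(6, Mul(2, Add(Mul(2, Pow(Q, -1)), Mul(Rational(1, 3), Q))))), -1)) = Mul(Mul(2, Q), Pow(Add(Q, Add(6, Add(Mul(4, Pow(Q, -1)), Mul(Rational(2, 3), Q)))), -1)) = Mul(Mul(2, Q), Pow(Add(Q, Add(6, Mul(4, Pow(Q, -1)), Mul(Rational(2, 3), Q))), -1)) = Mul(Mul(2, Q), Pow(Add(6, Mul(4, Pow(Q, -1)), Mul(Rational(5, 3), Q)), -1)) = Mul(2, Q, Pow(Add(6, Mul(4, Pow(Q, -1)), Mul(Rational(5, 3), Q)), -1)))
Mul(Function('I')(88, 72), Function('T')(-3)) = Mul(72, Mul(6, Pow(-3, 2), Pow(Add(12, Mul(5, Pow(-3, 2)), Mul(18, -3)), -1))) = Mul(72, Mul(6, 9, Pow(Add(12, Mul(5, 9), -54), -1))) = Mul(72, Mul(6, 9, Pow(Add(12, 45, -54), -1))) = Mul(72, Mul(6, 9, Pow(3, -1))) = Mul(72, Mul(6, 9, Rational(1, 3))) = Mul(72, 18) = 1296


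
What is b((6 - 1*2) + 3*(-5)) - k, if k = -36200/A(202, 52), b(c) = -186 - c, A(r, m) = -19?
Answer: -39525/19 ≈ -2080.3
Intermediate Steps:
k = 36200/19 (k = -36200/(-19) = -36200*(-1/19) = 36200/19 ≈ 1905.3)
b((6 - 1*2) + 3*(-5)) - k = (-186 - ((6 - 1*2) + 3*(-5))) - 1*36200/19 = (-186 - ((6 - 2) - 15)) - 36200/19 = (-186 - (4 - 15)) - 36200/19 = (-186 - 1*(-11)) - 36200/19 = (-186 + 11) - 36200/19 = -175 - 36200/19 = -39525/19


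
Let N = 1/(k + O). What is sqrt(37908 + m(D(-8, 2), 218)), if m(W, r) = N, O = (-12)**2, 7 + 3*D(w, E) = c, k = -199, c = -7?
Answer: sqrt(114671645)/55 ≈ 194.70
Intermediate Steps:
D(w, E) = -14/3 (D(w, E) = -7/3 + (1/3)*(-7) = -7/3 - 7/3 = -14/3)
O = 144
N = -1/55 (N = 1/(-199 + 144) = 1/(-55) = -1/55 ≈ -0.018182)
m(W, r) = -1/55
sqrt(37908 + m(D(-8, 2), 218)) = sqrt(37908 - 1/55) = sqrt(2084939/55) = sqrt(114671645)/55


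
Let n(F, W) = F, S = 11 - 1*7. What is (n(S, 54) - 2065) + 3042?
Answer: 981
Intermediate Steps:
S = 4 (S = 11 - 7 = 4)
(n(S, 54) - 2065) + 3042 = (4 - 2065) + 3042 = -2061 + 3042 = 981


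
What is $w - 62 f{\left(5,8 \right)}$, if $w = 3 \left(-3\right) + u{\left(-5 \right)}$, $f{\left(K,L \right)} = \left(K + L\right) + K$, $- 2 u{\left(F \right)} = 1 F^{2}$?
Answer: $- \frac{2275}{2} \approx -1137.5$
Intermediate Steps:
$u{\left(F \right)} = - \frac{F^{2}}{2}$ ($u{\left(F \right)} = - \frac{1 F^{2}}{2} = - \frac{F^{2}}{2}$)
$f{\left(K,L \right)} = L + 2 K$
$w = - \frac{43}{2}$ ($w = 3 \left(-3\right) - \frac{\left(-5\right)^{2}}{2} = -9 - \frac{25}{2} = - \frac{43}{2} \approx -21.5$)
$w - 62 f{\left(5,8 \right)} = - \frac{43}{2} - 62 \left(8 + 2 \cdot 5\right) = - \frac{43}{2} - 62 \left(8 + 10\right) = - \frac{43}{2} - 1116 = - \frac{2275}{2}$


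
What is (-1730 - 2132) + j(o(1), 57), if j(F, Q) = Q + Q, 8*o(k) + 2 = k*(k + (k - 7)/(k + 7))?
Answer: -3748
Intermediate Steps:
o(k) = -1/4 + k*(k + (-7 + k)/(7 + k))/8 (o(k) = -1/4 + (k*(k + (k - 7)/(k + 7)))/8 = -1/4 + (k*(k + (-7 + k)/(7 + k)))/8 = -1/4 + k*(k + (-7 + k)/(7 + k))/8)
j(F, Q) = 2*Q
(-1730 - 2132) + j(o(1), 57) = (-1730 - 2132) + 2*57 = -3862 + 114 = -3748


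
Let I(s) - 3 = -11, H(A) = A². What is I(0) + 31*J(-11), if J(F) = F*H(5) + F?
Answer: -8874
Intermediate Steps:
I(s) = -8 (I(s) = 3 - 11 = -8)
J(F) = 26*F (J(F) = F*5² + F = F*25 + F = 25*F + F = 26*F)
I(0) + 31*J(-11) = -8 + 31*(26*(-11)) = -8 + 31*(-286) = -8 - 8866 = -8874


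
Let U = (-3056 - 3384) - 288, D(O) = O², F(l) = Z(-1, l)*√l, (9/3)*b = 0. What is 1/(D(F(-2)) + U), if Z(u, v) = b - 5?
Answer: -1/6778 ≈ -0.00014754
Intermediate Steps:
b = 0 (b = (⅓)*0 = 0)
Z(u, v) = -5 (Z(u, v) = 0 - 5 = -5)
F(l) = -5*√l
U = -6728 (U = -6440 - 288 = -6728)
1/(D(F(-2)) + U) = 1/((-5*I*√2)² - 6728) = 1/(-50 - 6728) = 1/(-6778) = -1/6778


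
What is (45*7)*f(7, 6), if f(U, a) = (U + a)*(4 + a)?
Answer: 40950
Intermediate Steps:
f(U, a) = (4 + a)*(U + a)
(45*7)*f(7, 6) = (45*7)*(6² + 4*7 + 4*6 + 7*6) = 315*(36 + 28 + 24 + 42) = 315*130 = 40950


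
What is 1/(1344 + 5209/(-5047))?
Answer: 5047/6777959 ≈ 0.00074462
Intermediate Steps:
1/(1344 + 5209/(-5047)) = 1/(1344 + 5209*(-1/5047)) = 1/(1344 - 5209/5047) = 1/(6777959/5047) = 5047/6777959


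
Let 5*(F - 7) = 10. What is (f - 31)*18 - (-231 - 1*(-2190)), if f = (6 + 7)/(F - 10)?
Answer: -2751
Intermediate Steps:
F = 9 (F = 7 + (⅕)*10 = 7 + 2 = 9)
f = -13 (f = (6 + 7)/(9 - 10) = 13/(-1) = 13*(-1) = -13)
(f - 31)*18 - (-231 - 1*(-2190)) = (-13 - 31)*18 - (-231 - 1*(-2190)) = -44*18 - (-231 + 2190) = -792 - 1*1959 = -792 - 1959 = -2751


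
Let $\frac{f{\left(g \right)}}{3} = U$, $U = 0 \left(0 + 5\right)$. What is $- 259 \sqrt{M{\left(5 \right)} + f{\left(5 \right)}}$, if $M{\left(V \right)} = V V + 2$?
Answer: $- 777 \sqrt{3} \approx -1345.8$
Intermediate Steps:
$U = 0$ ($U = 0 \cdot 5 = 0$)
$f{\left(g \right)} = 0$ ($f{\left(g \right)} = 3 \cdot 0 = 0$)
$M{\left(V \right)} = 2 + V^{2}$ ($M{\left(V \right)} = V^{2} + 2 = 2 + V^{2}$)
$- 259 \sqrt{M{\left(5 \right)} + f{\left(5 \right)}} = - 259 \sqrt{\left(2 + 5^{2}\right) + 0} = - 259 \sqrt{\left(2 + 25\right) + 0} = - 259 \sqrt{27 + 0} = - 259 \sqrt{27} = - 259 \cdot 3 \sqrt{3} = - 777 \sqrt{3}$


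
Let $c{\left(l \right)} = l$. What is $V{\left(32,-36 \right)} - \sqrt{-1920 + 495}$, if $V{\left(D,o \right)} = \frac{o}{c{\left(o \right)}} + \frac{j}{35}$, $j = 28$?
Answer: $\frac{9}{5} - 5 i \sqrt{57} \approx 1.8 - 37.749 i$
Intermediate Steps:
$V{\left(D,o \right)} = \frac{9}{5}$ ($V{\left(D,o \right)} = \frac{o}{o} + \frac{28}{35} = 1 + 28 \cdot \frac{1}{35} = 1 + \frac{4}{5} = \frac{9}{5}$)
$V{\left(32,-36 \right)} - \sqrt{-1920 + 495} = \frac{9}{5} - \sqrt{-1920 + 495} = \frac{9}{5} - \sqrt{-1425} = \frac{9}{5} - 5 i \sqrt{57}$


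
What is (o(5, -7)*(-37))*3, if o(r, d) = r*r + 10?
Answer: -3885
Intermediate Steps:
o(r, d) = 10 + r² (o(r, d) = r² + 10 = 10 + r²)
(o(5, -7)*(-37))*3 = ((10 + 5²)*(-37))*3 = ((10 + 25)*(-37))*3 = (35*(-37))*3 = -1295*3 = -3885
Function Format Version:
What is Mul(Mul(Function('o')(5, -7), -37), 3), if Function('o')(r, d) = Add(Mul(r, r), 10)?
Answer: -3885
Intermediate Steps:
Function('o')(r, d) = Add(10, Pow(r, 2)) (Function('o')(r, d) = Add(Pow(r, 2), 10) = Add(10, Pow(r, 2)))
Mul(Mul(Function('o')(5, -7), -37), 3) = Mul(Mul(Add(10, Pow(5, 2)), -37), 3) = Mul(Mul(Add(10, 25), -37), 3) = Mul(Mul(35, -37), 3) = Mul(-1295, 3) = -3885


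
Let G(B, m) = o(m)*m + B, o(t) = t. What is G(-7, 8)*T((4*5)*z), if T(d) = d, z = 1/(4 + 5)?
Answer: 380/3 ≈ 126.67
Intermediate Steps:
z = ⅑ (z = 1/9 = ⅑ ≈ 0.11111)
G(B, m) = B + m² (G(B, m) = m*m + B = m² + B = B + m²)
G(-7, 8)*T((4*5)*z) = (-7 + 8²)*((4*5)*(⅑)) = (-7 + 64)*(20*(⅑)) = 57*(20/9) = 380/3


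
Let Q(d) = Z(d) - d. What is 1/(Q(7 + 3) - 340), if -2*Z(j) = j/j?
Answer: -2/701 ≈ -0.0028531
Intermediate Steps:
Z(j) = -½ (Z(j) = -j/(2*j) = -½*1 = -½)
Q(d) = -½ - d
1/(Q(7 + 3) - 340) = 1/((-½ - (7 + 3)) - 340) = 1/((-½ - 1*10) - 340) = 1/((-½ - 10) - 340) = 1/(-21/2 - 340) = 1/(-701/2) = -2/701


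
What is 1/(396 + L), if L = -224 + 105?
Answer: 1/277 ≈ 0.0036101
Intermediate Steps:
L = -119
1/(396 + L) = 1/(396 - 119) = 1/277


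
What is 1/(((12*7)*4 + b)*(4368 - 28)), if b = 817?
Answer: 1/5004020 ≈ 1.9984e-7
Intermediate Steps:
1/(((12*7)*4 + b)*(4368 - 28)) = 1/(((12*7)*4 + 817)*(4368 - 28)) = 1/((84*4 + 817)*4340) = 1/((336 + 817)*4340) = 1/(1153*4340) = 1/5004020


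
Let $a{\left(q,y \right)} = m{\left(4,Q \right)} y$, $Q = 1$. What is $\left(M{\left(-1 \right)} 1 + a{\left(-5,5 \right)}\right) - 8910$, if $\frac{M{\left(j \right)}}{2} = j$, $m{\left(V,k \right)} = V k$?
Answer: $-8892$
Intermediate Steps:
$M{\left(j \right)} = 2 j$
$a{\left(q,y \right)} = 4 y$ ($a{\left(q,y \right)} = 4 \cdot 1 y = 4 y$)
$\left(M{\left(-1 \right)} 1 + a{\left(-5,5 \right)}\right) - 8910 = \left(2 \left(-1\right) 1 + 4 \cdot 5\right) - 8910 = \left(\left(-2\right) 1 + 20\right) - 8910 = \left(-2 + 20\right) - 8910 = 18 - 8910 = -8892$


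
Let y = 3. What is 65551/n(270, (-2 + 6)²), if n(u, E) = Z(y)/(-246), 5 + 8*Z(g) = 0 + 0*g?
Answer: 129004368/5 ≈ 2.5801e+7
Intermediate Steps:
Z(g) = -5/8 (Z(g) = -5/8 + (0 + 0*g)/8 = -5/8 + (0 + 0)/8 = -5/8 + (⅛)*0 = -5/8 + 0 = -5/8)
n(u, E) = 5/1968 (n(u, E) = -5/8/(-246) = -5/8*(-1/246) = 5/1968)
65551/n(270, (-2 + 6)²) = 65551/(5/1968) = 65551*(1968/5) = 129004368/5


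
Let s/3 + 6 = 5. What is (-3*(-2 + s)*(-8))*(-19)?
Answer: 2280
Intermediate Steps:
s = -3 (s = -18 + 3*5 = -18 + 15 = -3)
(-3*(-2 + s)*(-8))*(-19) = (-3*(-2 - 3)*(-8))*(-19) = (-3*(-5)*(-8))*(-19) = (15*(-8))*(-19) = -120*(-19) = 2280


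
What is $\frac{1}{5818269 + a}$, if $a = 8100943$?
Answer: $\frac{1}{13919212} \approx 7.1843 \cdot 10^{-8}$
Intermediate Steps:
$\frac{1}{5818269 + a} = \frac{1}{5818269 + 8100943} = \frac{1}{13919212}$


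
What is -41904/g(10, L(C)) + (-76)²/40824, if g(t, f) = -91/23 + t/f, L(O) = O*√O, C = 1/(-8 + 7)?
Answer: 447603155098/312206643 + 221672160*I/61181 ≈ 1433.7 + 3623.2*I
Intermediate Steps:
C = -1 (C = 1/(-1) = -1)
L(O) = O^(3/2)
g(t, f) = -91/23 + t/f (g(t, f) = -91*1/23 + t/f = -91/23 + t/f)
-41904/g(10, L(C)) + (-76)²/40824 = -41904/(-91/23 + 10/((-1)^(3/2))) + (-76)²/40824 = -41904/(-91/23 + 10/((-I))) + 5776*(1/40824) = -41904*529*(-91/23 - 10*I)/61181 + 722/5103 = -22167216*(-91/23 - 10*I)/61181 + 722/5103 = 722/5103 - 22167216*(-91/23 - 10*I)/61181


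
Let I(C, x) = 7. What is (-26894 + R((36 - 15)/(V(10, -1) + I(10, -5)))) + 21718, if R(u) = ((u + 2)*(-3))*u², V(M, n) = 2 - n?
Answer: -5230243/1000 ≈ -5230.2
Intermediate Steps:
R(u) = u²*(-6 - 3*u) (R(u) = ((2 + u)*(-3))*u² = (-6 - 3*u)*u² = u²*(-6 - 3*u))
(-26894 + R((36 - 15)/(V(10, -1) + I(10, -5)))) + 21718 = (-26894 + 3*((36 - 15)/((2 - 1*(-1)) + 7))²*(-2 - (36 - 15)/((2 - 1*(-1)) + 7))) + 21718 = (-26894 + 3*(21/((2 + 1) + 7))²*(-2 - 21/((2 + 1) + 7))) + 21718 = (-26894 + 3*(21/(3 + 7))²*(-2 - 21/(3 + 7))) + 21718 = (-26894 + 3*(21/10)²*(-2 - 21/10)) + 21718 = (-26894 + 3*(21*(⅒))²*(-2 - 21/10)) + 21718 = (-26894 + 3*(21/10)²*(-2 - 1*21/10)) + 21718 = (-26894 + 3*(441/100)*(-2 - 21/10)) + 21718 = (-26894 + 3*(441/100)*(-41/10)) + 21718 = (-26894 - 54243/1000) + 21718 = -26948243/1000 + 21718 = -5230243/1000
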